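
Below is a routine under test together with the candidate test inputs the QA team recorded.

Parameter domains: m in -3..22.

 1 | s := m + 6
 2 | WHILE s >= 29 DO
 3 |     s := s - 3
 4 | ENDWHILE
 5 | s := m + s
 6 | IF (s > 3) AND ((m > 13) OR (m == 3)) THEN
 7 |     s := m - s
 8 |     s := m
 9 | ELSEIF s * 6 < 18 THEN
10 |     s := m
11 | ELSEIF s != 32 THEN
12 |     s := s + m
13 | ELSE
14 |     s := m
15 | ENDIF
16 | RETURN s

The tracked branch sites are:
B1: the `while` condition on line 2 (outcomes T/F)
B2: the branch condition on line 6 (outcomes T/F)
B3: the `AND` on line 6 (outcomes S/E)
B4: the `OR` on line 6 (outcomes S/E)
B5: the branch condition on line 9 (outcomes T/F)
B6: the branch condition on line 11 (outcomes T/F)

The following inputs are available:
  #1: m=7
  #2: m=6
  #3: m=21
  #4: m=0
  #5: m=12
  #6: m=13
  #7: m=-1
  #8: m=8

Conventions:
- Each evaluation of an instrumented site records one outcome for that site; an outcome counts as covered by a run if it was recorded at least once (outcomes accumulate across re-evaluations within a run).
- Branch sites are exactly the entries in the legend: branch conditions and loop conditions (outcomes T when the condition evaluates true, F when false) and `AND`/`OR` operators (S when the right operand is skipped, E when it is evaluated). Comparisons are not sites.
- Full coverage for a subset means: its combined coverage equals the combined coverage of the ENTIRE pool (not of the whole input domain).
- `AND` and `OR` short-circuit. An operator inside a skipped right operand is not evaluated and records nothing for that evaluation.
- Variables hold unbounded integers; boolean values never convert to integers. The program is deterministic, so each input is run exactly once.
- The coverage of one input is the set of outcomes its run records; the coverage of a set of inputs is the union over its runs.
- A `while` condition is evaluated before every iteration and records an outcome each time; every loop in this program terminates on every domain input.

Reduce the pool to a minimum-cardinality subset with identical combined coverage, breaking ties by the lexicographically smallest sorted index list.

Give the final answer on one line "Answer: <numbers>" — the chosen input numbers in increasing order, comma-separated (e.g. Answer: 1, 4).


input #1, m=7: outcomes B1=F, B2=F, B3=E, B4=E, B5=F, B6=T
input #2, m=6: outcomes B1=F, B2=F, B3=E, B4=E, B5=F, B6=T
input #3, m=21: outcomes B1=F, B2=T, B3=E, B4=S
input #4, m=0: outcomes B1=F, B2=F, B3=E, B4=E, B5=F, B6=T
input #5, m=12: outcomes B1=F, B2=F, B3=E, B4=E, B5=F, B6=T
input #6, m=13: outcomes B1=F, B2=F, B3=E, B4=E, B5=F, B6=F
input #7, m=-1: outcomes B1=F, B2=F, B3=E, B4=E, B5=F, B6=T
input #8, m=8: outcomes B1=F, B2=F, B3=E, B4=E, B5=F, B6=T
together the pool reaches 9 outcomes: B1=F, B2=T, B2=F, B3=E, B4=S, B4=E, B5=F, B6=T, B6=F
checked all size-1 subsets: none covers 9 outcomes (max 6/9)
checked all size-2 subsets: none covers 9 outcomes (max 8/9)
size 3: inputs {1, 3, 6} cover all 9 outcomes, and no lexicographically smaller subset of this size does
Answer: 1, 3, 6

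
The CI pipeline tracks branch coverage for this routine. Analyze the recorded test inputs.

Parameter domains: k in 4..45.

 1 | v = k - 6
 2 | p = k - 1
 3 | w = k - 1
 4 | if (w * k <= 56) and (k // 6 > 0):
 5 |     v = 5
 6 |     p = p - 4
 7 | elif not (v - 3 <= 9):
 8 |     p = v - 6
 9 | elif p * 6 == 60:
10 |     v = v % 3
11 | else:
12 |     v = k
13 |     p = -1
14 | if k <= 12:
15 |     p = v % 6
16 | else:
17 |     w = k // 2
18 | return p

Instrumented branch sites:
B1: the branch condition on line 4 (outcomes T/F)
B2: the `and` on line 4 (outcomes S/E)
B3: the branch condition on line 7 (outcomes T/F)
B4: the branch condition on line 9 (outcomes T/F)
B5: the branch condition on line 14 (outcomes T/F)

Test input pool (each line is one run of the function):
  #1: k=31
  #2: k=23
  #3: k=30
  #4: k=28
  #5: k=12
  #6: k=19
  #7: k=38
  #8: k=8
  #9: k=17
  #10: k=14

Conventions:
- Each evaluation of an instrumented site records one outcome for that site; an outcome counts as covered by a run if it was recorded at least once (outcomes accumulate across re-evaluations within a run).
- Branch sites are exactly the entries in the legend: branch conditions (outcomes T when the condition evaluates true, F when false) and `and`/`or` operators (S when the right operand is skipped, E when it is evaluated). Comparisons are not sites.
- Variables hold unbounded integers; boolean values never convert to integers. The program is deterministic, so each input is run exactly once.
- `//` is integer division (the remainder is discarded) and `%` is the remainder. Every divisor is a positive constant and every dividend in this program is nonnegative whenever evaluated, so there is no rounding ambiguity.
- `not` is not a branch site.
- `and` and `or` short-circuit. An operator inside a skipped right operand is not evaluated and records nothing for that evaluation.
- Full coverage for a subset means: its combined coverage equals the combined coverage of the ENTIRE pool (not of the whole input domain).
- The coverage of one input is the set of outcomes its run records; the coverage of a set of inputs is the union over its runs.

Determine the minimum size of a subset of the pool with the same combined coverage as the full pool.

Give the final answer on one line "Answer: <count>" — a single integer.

run #1 (k=31) runs B2->S, B1->F, B3->T, B5->F; records B1=F, B2=S, B3=T, B5=F
run #2 (k=23) runs B2->S, B1->F, B3->T, B5->F; records B1=F, B2=S, B3=T, B5=F
run #3 (k=30) runs B2->S, B1->F, B3->T, B5->F; records B1=F, B2=S, B3=T, B5=F
run #4 (k=28) runs B2->S, B1->F, B3->T, B5->F; records B1=F, B2=S, B3=T, B5=F
run #5 (k=12) runs B2->S, B1->F, B3->F, B4->F, B5->T; records B1=F, B2=S, B3=F, B4=F, B5=T
run #6 (k=19) runs B2->S, B1->F, B3->T, B5->F; records B1=F, B2=S, B3=T, B5=F
run #7 (k=38) runs B2->S, B1->F, B3->T, B5->F; records B1=F, B2=S, B3=T, B5=F
run #8 (k=8) runs B2->E, B1->T, B5->T; records B1=T, B2=E, B5=T
run #9 (k=17) runs B2->S, B1->F, B3->F, B4->F, B5->F; records B1=F, B2=S, B3=F, B4=F, B5=F
run #10 (k=14) runs B2->S, B1->F, B3->F, B4->F, B5->F; records B1=F, B2=S, B3=F, B4=F, B5=F
pool-wide coverage (9 outcomes): B1=T, B1=F, B2=S, B2=E, B3=T, B3=F, B4=F, B5=T, B5=F
no size-1 subset reaches all 9 outcomes (best union: 5/9)
no size-2 subset reaches all 9 outcomes (best union: 8/9)
inputs {1, 5, 8} (size 3) cover everything; no size-3 subset with a lexicographically smaller index list covers all 9

Answer: 3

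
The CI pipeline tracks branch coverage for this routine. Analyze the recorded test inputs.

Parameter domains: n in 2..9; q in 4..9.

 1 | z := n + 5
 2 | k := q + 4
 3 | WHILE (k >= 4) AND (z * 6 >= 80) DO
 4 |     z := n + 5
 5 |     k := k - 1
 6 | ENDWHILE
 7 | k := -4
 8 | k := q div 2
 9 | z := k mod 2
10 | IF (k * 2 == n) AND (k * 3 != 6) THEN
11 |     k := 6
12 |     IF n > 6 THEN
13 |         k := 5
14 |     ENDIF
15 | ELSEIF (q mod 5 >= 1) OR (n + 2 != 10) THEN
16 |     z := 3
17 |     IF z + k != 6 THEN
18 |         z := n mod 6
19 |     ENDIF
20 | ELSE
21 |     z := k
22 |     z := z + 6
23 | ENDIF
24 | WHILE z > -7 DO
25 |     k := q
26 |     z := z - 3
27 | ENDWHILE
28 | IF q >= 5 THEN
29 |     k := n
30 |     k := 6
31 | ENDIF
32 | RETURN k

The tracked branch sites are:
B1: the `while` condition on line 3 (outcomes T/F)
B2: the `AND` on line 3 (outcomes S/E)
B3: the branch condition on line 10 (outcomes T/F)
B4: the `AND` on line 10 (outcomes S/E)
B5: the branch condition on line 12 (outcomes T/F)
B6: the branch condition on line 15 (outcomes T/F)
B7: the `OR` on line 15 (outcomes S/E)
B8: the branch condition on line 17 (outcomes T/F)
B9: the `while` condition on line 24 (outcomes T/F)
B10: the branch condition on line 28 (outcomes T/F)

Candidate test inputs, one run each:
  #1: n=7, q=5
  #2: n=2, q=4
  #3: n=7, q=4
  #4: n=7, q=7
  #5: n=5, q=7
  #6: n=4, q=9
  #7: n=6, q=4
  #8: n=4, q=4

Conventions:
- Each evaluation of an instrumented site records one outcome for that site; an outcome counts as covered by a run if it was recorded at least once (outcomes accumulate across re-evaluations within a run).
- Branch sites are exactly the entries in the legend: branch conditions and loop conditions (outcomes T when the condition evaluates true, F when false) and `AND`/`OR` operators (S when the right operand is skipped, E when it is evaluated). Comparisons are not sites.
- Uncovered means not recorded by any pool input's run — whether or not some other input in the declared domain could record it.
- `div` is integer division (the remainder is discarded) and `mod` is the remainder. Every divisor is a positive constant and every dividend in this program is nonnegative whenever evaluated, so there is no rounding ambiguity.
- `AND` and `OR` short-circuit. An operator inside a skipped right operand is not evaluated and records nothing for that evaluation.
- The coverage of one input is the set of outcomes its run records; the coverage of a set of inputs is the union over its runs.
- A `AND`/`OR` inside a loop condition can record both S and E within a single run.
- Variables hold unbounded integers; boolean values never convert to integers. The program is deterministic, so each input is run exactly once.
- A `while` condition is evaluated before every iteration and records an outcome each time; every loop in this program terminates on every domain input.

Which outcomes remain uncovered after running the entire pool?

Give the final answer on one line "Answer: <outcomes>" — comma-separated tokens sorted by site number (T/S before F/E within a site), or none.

test 1 (n=7, q=5) fires B2->E, B1->F, B4->S, B3->F, B7->E, B6->T, B8->T, B9->T, B9->T, B9->T, B9->F, B10->T; hits B1=F, B2=E, B3=F, B4=S, B6=T, B7=E, B8=T, B9=T, B9=F, B10=T
test 2 (n=2, q=4) fires B2->E, B1->F, B4->S, B3->F, B7->S, B6->T, B8->T, B9->T, B9->T, B9->T, B9->F, B10->F; hits B1=F, B2=E, B3=F, B4=S, B6=T, B7=S, B8=T, B9=T, B9=F, B10=F
test 3 (n=7, q=4) fires B2->E, B1->F, B4->S, B3->F, B7->S, B6->T, B8->T, B9->T, B9->T, B9->T, B9->F, B10->F; hits B1=F, B2=E, B3=F, B4=S, B6=T, B7=S, B8=T, B9=T, B9=F, B10=F
test 4 (n=7, q=7) fires B2->E, B1->F, B4->S, B3->F, B7->S, B6->T, B8->F, B9->T, B9->T, B9->T, B9->T, B9->F, B10->T; hits B1=F, B2=E, B3=F, B4=S, B6=T, B7=S, B8=F, B9=T, B9=F, B10=T
test 5 (n=5, q=7) fires B2->E, B1->F, B4->S, B3->F, B7->S, B6->T, B8->F, B9->T, B9->T, B9->T, B9->T, B9->F, B10->T; hits B1=F, B2=E, B3=F, B4=S, B6=T, B7=S, B8=F, B9=T, B9=F, B10=T
test 6 (n=4, q=9) fires B2->E, B1->F, B4->S, B3->F, B7->S, B6->T, B8->T, B9->T, B9->T, B9->T, B9->T, B9->F, B10->T; hits B1=F, B2=E, B3=F, B4=S, B6=T, B7=S, B8=T, B9=T, B9=F, B10=T
test 7 (n=6, q=4) fires B2->E, B1->F, B4->S, B3->F, B7->S, B6->T, B8->T, B9->T, B9->T, B9->T, B9->F, B10->F; hits B1=F, B2=E, B3=F, B4=S, B6=T, B7=S, B8=T, B9=T, B9=F, B10=F
test 8 (n=4, q=4) fires B2->E, B1->F, B4->E, B3->F, B7->S, B6->T, B8->T, B9->T, B9->T, B9->T, B9->T, B9->F, B10->F; hits B1=F, B2=E, B3=F, B4=E, B6=T, B7=S, B8=T, B9=T, B9=F, B10=F
union over the pool: B1=F, B2=E, B3=F, B4=S, B4=E, B6=T, B7=S, B7=E, B8=T, B8=F, B9=T, B9=F, B10=T, B10=F
uncovered (6 of 20): B1=T, B2=S, B3=T, B5=T, B5=F, B6=F

Answer: B1=T, B2=S, B3=T, B5=T, B5=F, B6=F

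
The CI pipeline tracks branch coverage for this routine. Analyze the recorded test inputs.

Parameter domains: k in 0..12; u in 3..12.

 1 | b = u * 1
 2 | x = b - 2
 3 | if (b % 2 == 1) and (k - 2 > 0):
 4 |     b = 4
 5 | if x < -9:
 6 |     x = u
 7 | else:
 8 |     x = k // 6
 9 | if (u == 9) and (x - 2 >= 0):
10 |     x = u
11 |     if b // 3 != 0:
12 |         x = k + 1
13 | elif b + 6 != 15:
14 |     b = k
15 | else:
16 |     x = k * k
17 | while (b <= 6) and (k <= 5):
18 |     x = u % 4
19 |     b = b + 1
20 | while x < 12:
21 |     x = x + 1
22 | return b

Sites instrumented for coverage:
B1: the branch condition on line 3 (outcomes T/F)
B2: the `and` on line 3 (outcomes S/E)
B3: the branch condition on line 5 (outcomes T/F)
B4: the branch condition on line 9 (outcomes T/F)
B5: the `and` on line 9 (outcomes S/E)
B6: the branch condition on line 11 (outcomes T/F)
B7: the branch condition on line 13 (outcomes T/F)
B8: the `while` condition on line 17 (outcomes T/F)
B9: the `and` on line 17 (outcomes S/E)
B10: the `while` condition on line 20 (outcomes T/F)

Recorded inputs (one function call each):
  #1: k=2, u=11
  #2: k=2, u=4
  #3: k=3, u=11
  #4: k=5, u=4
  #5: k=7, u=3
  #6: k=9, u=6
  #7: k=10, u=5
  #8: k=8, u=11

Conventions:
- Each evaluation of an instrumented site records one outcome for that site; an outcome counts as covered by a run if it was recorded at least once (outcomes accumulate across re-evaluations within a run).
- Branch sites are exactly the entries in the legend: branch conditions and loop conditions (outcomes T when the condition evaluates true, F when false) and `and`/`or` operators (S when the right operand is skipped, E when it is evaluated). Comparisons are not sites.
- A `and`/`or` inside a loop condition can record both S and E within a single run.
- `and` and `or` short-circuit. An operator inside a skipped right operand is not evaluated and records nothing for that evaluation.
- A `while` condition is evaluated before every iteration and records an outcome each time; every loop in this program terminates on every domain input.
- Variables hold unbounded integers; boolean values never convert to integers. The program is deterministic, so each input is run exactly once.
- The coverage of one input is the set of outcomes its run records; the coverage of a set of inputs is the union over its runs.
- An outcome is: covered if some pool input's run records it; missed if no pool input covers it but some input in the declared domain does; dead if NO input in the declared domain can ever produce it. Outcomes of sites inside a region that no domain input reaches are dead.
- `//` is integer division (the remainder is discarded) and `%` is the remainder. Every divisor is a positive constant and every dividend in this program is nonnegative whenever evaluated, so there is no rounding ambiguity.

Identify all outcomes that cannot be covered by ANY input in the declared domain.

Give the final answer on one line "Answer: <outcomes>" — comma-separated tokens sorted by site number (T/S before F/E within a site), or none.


exhaustive pass over the 130-input domain:
  B3=T: no domain input ever produces it -> dead
  B6=F: no domain input ever produces it -> dead
  reachable outcomes have witnesses, e.g. B1=T (e.g. k=3, u=3), B1=F (e.g. k=0, u=3), B2=S (e.g. k=0, u=4), B2=E (e.g. k=0, u=3)
Answer: B3=T, B6=F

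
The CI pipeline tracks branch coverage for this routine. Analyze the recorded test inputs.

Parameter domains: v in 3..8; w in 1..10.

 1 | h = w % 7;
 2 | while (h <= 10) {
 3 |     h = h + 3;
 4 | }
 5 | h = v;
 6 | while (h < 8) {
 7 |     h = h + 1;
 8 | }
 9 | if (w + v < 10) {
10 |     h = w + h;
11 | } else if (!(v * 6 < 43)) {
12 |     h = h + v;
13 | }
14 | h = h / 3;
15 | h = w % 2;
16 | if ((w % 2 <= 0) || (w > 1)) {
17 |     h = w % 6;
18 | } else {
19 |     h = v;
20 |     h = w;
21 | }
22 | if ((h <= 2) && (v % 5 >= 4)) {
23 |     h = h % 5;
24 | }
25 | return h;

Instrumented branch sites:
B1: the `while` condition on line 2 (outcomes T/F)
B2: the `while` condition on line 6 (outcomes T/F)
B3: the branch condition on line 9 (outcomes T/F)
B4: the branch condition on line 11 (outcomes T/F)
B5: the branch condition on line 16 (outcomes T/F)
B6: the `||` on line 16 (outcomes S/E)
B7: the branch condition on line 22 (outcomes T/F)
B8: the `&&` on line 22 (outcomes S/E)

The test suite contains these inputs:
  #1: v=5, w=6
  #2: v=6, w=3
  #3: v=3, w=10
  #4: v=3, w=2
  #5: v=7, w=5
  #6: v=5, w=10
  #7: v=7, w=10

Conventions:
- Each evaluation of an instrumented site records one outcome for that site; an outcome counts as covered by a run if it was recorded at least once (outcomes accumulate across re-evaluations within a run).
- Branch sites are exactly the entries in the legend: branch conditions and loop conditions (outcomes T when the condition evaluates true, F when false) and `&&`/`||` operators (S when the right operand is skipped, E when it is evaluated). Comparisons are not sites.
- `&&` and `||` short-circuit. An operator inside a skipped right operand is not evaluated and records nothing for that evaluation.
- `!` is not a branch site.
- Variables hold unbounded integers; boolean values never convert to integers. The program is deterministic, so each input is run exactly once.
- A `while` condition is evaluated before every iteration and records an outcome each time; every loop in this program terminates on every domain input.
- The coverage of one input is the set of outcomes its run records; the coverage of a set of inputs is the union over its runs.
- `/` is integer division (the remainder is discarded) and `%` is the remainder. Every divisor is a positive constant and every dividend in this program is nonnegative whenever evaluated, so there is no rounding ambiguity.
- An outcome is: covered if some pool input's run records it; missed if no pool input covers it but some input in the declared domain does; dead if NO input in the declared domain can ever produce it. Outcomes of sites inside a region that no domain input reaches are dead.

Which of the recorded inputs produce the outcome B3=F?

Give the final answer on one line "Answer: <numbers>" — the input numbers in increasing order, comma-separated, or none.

input #1 (v=5, w=6): records B3=F
input #2 (v=6, w=3): does not record B3=F
input #3 (v=3, w=10): records B3=F
input #4 (v=3, w=2): does not record B3=F
input #5 (v=7, w=5): records B3=F
input #6 (v=5, w=10): records B3=F
input #7 (v=7, w=10): records B3=F

Answer: 1, 3, 5, 6, 7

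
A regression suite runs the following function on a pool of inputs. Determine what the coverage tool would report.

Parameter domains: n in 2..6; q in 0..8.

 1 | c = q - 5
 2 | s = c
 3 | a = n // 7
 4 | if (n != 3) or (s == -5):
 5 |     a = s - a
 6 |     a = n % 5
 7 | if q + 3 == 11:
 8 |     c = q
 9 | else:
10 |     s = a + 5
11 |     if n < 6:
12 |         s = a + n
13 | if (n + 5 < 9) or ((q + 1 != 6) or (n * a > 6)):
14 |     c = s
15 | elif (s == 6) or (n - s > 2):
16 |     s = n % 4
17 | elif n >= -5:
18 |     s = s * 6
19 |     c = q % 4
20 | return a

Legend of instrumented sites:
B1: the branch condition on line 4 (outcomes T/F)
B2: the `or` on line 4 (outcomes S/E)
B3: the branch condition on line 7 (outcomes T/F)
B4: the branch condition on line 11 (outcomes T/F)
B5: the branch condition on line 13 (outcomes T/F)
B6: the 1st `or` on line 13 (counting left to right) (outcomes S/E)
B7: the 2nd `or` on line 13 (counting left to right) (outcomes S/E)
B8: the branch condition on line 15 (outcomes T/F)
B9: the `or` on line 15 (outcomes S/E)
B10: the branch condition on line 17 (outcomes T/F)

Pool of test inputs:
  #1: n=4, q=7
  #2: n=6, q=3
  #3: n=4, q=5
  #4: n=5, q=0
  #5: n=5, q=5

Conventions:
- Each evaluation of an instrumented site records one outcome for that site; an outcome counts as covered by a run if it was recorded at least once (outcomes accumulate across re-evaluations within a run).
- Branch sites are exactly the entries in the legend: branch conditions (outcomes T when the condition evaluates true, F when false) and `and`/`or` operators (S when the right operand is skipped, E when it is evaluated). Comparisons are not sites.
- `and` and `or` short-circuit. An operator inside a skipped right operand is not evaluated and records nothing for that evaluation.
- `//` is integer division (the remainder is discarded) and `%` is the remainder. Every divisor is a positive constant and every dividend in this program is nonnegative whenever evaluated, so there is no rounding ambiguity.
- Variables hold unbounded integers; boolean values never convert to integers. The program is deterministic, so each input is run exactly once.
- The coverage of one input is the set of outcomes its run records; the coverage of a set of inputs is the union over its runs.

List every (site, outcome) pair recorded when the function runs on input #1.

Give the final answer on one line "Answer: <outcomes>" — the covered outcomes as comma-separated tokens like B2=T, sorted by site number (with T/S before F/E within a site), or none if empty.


Tracing the run of input #1 (n=4, q=7):
  B2->S, B1->T, B3->F, B4->T, B6->E, B7->S, B5->T
as a set, this run covers: B1=T, B2=S, B3=F, B4=T, B5=T, B6=E, B7=S
Answer: B1=T, B2=S, B3=F, B4=T, B5=T, B6=E, B7=S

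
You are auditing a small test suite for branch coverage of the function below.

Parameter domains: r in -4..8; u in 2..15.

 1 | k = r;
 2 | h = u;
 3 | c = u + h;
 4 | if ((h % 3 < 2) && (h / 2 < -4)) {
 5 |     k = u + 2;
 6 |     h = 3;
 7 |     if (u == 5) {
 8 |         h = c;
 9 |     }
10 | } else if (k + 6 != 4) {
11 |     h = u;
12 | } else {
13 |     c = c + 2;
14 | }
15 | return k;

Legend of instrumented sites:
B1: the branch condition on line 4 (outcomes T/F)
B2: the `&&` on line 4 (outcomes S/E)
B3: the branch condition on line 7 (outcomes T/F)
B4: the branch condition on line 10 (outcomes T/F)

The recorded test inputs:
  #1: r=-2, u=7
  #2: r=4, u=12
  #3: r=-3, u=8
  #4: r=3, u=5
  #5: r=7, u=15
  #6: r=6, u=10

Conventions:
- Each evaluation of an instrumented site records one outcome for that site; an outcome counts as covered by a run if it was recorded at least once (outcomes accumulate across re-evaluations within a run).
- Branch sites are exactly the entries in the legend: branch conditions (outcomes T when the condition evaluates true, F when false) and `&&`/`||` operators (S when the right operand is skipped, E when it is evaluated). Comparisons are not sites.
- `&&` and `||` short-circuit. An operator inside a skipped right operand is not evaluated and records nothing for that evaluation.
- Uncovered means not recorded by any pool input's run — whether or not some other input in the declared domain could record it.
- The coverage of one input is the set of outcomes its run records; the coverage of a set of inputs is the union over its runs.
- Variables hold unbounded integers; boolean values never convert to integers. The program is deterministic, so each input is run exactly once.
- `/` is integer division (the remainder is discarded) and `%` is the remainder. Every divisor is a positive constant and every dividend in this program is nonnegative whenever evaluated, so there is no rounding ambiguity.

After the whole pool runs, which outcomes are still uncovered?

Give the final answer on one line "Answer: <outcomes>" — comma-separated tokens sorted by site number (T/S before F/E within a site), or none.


input #1, r=-2, u=7: outcomes B1=F, B2=E, B4=F
input #2, r=4, u=12: outcomes B1=F, B2=E, B4=T
input #3, r=-3, u=8: outcomes B1=F, B2=S, B4=T
input #4, r=3, u=5: outcomes B1=F, B2=S, B4=T
input #5, r=7, u=15: outcomes B1=F, B2=E, B4=T
input #6, r=6, u=10: outcomes B1=F, B2=E, B4=T
union over the pool: B1=F, B2=S, B2=E, B4=T, B4=F
uncovered (3 of 8): B1=T, B3=T, B3=F
Answer: B1=T, B3=T, B3=F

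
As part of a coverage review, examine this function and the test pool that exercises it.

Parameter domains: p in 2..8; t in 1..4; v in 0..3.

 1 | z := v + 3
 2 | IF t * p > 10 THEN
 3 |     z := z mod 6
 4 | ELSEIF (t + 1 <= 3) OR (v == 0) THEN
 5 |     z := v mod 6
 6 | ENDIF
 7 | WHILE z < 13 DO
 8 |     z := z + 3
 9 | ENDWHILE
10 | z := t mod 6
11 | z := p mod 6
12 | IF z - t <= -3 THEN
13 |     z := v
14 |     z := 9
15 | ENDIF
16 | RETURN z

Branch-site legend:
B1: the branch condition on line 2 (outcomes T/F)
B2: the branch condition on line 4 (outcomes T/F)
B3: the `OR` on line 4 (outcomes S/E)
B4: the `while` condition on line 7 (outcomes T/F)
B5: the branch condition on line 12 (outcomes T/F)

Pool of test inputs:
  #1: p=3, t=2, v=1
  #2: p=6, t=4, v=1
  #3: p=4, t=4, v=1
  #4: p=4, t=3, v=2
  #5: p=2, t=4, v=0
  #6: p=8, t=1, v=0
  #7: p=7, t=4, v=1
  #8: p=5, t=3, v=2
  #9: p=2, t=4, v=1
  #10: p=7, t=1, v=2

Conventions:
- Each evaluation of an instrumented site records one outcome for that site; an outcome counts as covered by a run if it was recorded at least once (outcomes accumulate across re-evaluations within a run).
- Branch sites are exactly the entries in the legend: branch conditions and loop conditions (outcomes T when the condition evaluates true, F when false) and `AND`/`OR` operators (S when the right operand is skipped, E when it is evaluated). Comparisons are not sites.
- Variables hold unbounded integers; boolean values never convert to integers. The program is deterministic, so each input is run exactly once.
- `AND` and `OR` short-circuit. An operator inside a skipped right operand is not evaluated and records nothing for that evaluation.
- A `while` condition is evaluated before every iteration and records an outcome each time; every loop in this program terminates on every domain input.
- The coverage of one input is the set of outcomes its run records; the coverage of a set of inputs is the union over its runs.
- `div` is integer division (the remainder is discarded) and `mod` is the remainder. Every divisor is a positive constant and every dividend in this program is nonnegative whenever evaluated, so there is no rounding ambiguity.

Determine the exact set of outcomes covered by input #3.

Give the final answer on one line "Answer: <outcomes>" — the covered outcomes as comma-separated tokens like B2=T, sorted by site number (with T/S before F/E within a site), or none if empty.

Event log for input #3 (p=4, t=4, v=1):
  B1->T, B4->T, B4->T, B4->T, B4->F, B5->F
as a set, this run covers: B1=T, B4=T, B4=F, B5=F

Answer: B1=T, B4=T, B4=F, B5=F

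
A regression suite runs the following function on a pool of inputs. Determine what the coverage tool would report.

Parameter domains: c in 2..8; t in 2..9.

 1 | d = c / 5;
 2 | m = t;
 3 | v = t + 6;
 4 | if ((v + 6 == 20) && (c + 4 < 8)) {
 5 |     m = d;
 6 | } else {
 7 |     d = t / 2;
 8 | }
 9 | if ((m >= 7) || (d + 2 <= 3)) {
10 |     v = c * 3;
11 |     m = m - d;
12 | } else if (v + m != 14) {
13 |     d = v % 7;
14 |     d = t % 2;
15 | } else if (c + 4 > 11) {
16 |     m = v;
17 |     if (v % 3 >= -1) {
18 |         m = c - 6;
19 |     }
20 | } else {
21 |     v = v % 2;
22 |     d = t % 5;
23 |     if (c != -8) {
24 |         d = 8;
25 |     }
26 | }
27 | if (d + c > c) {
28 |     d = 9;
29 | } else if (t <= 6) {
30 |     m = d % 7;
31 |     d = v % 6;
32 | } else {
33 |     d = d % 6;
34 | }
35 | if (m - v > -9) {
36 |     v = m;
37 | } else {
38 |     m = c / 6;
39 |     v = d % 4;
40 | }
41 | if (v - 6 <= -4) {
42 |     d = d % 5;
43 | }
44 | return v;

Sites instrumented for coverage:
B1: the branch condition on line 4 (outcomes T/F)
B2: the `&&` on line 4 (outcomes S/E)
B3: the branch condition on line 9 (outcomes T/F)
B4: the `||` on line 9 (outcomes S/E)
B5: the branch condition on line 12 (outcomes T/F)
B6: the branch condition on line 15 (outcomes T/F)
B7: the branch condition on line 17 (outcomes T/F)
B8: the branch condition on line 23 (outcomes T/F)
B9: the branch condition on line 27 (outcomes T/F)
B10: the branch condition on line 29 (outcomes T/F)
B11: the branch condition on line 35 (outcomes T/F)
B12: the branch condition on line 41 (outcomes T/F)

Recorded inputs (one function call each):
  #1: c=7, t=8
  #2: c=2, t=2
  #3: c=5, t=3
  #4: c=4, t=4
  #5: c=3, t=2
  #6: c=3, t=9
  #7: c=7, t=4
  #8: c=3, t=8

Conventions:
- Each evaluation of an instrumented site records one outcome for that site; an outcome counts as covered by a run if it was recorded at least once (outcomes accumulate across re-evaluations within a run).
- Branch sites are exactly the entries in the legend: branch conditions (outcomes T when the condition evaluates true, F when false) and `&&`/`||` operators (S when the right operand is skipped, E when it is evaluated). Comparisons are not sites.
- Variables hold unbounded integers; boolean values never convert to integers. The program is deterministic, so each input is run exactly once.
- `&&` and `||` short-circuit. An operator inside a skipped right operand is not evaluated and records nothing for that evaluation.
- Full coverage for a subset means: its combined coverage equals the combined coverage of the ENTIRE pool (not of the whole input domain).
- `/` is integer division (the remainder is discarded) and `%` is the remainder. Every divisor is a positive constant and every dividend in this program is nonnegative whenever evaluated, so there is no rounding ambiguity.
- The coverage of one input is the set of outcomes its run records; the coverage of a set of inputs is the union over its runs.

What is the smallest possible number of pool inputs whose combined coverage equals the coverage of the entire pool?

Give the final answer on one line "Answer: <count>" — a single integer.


input #1, c=7, t=8: events B2->E, B1->F, B4->S, B3->T, B9->T, B11->F, B12->T; outcomes B1=F, B2=E, B3=T, B4=S, B9=T, B11=F, B12=T
input #2, c=2, t=2: events B2->S, B1->F, B4->E, B3->T, B9->T, B11->T, B12->T; outcomes B1=F, B2=S, B3=T, B4=E, B9=T, B11=T, B12=T
input #3, c=5, t=3: events B2->S, B1->F, B4->E, B3->T, B9->T, B11->F, B12->T; outcomes B1=F, B2=S, B3=T, B4=E, B9=T, B11=F, B12=T
input #4, c=4, t=4: events B2->S, B1->F, B4->E, B3->F, B5->F, B6->F, B8->T, B9->T, B11->T, B12->F; outcomes B1=F, B2=S, B3=F, B4=E, B5=F, B6=F, B8=T, B9=T, B11=T, B12=F
input #5, c=3, t=2: events B2->S, B1->F, B4->E, B3->T, B9->T, B11->T, B12->T; outcomes B1=F, B2=S, B3=T, B4=E, B9=T, B11=T, B12=T
input #6, c=3, t=9: events B2->S, B1->F, B4->S, B3->T, B9->T, B11->T, B12->F; outcomes B1=F, B2=S, B3=T, B4=S, B9=T, B11=T, B12=F
input #7, c=7, t=4: events B2->S, B1->F, B4->E, B3->F, B5->F, B6->F, B8->T, B9->T, B11->T, B12->F; outcomes B1=F, B2=S, B3=F, B4=E, B5=F, B6=F, B8=T, B9=T, B11=T, B12=F
input #8, c=3, t=8: events B2->E, B1->T, B4->E, B3->T, B9->F, B10->F, B11->F, B12->T; outcomes B1=T, B2=E, B3=T, B4=E, B9=F, B10=F, B11=F, B12=T
pool-wide coverage (18 outcomes): B1=T, B1=F, B2=S, B2=E, B3=T, B3=F, B4=S, B4=E, B5=F, B6=F, B8=T, B9=T, B9=F, B10=F, B11=T, B11=F, B12=T, B12=F
checked all size-1 subsets: none covers 18 outcomes (max 10/18)
checked all size-2 subsets: none covers 18 outcomes (max 17/18)
at size 3, {1, 4, 8} reaches all 18 outcomes; every lexicographically earlier size-3 subset fails
Answer: 3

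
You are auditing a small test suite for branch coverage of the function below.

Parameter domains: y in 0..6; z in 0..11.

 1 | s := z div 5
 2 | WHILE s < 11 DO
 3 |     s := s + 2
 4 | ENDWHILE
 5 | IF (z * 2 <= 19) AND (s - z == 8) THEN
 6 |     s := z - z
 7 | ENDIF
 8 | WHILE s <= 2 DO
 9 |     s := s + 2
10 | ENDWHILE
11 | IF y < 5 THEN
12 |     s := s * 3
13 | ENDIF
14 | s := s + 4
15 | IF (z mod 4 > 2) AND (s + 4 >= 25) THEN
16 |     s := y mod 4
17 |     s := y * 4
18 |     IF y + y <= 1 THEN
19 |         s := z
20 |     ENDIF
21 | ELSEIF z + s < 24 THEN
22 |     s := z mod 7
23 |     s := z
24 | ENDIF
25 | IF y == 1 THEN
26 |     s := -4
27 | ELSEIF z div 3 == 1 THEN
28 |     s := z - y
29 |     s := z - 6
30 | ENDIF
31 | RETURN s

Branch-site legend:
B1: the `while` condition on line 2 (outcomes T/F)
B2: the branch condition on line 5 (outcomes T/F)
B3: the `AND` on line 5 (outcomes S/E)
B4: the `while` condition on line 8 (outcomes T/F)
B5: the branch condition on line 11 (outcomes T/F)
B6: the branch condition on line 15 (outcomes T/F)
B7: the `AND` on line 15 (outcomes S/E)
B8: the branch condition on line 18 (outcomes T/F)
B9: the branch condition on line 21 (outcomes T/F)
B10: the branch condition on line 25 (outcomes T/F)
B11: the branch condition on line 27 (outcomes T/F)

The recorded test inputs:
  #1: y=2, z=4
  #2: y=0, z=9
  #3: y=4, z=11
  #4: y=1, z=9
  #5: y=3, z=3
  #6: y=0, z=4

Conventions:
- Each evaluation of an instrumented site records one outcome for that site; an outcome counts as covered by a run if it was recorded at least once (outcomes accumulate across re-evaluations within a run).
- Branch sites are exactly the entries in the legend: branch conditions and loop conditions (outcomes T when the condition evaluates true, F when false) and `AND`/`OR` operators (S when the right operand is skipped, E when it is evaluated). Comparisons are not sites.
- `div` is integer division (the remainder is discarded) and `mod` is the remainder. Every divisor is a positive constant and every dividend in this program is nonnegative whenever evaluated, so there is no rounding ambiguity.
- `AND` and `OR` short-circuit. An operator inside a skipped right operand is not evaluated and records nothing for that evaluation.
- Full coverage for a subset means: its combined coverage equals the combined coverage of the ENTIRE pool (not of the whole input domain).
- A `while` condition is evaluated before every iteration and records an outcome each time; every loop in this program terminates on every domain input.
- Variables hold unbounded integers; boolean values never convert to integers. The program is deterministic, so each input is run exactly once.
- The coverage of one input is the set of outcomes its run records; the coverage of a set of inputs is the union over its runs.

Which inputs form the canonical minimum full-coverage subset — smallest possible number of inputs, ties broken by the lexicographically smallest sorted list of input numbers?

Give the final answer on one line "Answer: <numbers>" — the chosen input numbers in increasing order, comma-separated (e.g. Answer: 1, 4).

test 1 (y=2, z=4) hits B1=T, B1=F, B2=T, B3=E, B4=T, B4=F, B5=T, B6=F, B7=S, B9=T, B10=F, B11=T
test 2 (y=0, z=9) hits B1=T, B1=F, B2=F, B3=E, B4=F, B5=T, B6=F, B7=S, B9=F, B10=F, B11=F
test 3 (y=4, z=11) hits B1=T, B1=F, B2=F, B3=S, B4=F, B5=T, B6=T, B7=E, B8=F, B10=F, B11=F
test 4 (y=1, z=9) hits B1=T, B1=F, B2=F, B3=E, B4=F, B5=T, B6=F, B7=S, B9=F, B10=T
test 5 (y=3, z=3) hits B1=T, B1=F, B2=F, B3=E, B4=F, B5=T, B6=T, B7=E, B8=F, B10=F, B11=T
test 6 (y=0, z=4) hits B1=T, B1=F, B2=T, B3=E, B4=T, B4=F, B5=T, B6=F, B7=S, B9=T, B10=F, B11=T
pool-wide coverage (20 outcomes): B1=T, B1=F, B2=T, B2=F, B3=S, B3=E, B4=T, B4=F, B5=T, B6=T, B6=F, B7=S, B7=E, B8=F, B9=T, B9=F, B10=T, B10=F, B11=T, B11=F
checked all size-1 subsets: none covers 20 outcomes (max 12/20)
checked all size-2 subsets: none covers 20 outcomes (max 18/20)
size 3: inputs {1, 3, 4} cover all 20 outcomes, and no lexicographically smaller subset of this size does

Answer: 1, 3, 4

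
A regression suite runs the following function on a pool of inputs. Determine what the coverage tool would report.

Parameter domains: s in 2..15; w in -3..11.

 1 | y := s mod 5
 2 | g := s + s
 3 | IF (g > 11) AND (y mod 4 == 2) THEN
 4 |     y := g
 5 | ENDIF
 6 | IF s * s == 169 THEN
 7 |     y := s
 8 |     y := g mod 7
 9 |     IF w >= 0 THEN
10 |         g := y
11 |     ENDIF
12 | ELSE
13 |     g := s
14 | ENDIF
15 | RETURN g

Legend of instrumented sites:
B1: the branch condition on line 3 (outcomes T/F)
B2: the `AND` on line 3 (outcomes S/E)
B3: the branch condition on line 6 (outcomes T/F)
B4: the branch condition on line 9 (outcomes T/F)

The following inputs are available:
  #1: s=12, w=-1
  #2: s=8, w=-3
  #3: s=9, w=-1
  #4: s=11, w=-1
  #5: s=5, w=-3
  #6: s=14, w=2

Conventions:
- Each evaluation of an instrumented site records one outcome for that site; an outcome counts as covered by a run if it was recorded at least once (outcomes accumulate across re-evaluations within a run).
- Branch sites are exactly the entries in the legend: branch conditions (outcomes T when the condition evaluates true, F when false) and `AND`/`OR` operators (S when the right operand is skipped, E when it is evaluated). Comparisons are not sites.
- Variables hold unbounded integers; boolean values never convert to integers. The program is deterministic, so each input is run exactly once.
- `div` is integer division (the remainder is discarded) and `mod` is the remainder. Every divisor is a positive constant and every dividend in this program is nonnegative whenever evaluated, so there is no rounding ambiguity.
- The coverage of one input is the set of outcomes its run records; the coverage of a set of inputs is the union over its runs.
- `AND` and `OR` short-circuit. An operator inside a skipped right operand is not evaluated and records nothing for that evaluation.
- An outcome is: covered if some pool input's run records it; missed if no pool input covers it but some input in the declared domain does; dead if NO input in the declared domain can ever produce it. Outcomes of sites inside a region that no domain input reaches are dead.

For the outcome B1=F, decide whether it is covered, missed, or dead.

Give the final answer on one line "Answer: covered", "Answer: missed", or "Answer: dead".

B1=F is recorded by pool input(s) 2, 3, 4, 5, 6 -> covered

Answer: covered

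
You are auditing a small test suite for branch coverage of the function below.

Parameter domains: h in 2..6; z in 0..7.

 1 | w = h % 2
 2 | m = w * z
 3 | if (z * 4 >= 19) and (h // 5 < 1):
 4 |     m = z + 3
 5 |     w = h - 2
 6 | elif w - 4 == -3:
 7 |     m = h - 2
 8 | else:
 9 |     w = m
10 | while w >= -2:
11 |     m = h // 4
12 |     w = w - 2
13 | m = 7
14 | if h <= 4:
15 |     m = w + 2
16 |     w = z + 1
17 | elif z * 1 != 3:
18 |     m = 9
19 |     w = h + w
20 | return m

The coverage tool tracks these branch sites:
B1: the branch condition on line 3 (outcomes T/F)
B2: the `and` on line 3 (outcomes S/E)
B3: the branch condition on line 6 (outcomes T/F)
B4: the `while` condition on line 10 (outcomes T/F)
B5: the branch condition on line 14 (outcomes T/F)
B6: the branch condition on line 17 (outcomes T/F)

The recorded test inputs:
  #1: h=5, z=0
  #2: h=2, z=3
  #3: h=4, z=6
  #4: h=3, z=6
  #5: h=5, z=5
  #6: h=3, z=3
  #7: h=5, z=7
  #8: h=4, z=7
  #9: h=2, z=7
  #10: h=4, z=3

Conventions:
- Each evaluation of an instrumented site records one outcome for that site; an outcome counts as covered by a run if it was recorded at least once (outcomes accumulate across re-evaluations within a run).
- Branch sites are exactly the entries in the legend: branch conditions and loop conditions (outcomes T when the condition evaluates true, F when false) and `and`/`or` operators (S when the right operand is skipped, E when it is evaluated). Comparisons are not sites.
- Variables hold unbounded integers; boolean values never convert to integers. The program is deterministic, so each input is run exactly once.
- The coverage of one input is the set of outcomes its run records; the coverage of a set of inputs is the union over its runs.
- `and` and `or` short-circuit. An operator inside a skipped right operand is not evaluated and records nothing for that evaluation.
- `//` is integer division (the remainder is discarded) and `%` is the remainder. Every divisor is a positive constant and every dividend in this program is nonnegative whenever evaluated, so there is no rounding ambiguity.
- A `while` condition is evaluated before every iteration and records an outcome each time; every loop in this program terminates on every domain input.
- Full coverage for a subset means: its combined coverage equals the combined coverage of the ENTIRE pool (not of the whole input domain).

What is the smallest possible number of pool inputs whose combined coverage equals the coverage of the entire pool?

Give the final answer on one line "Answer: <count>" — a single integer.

input #1, h=5, z=0: events B2->S, B1->F, B3->T, B4->T, B4->T, B4->F, B5->F, B6->T; outcomes B1=F, B2=S, B3=T, B4=T, B4=F, B5=F, B6=T
input #2, h=2, z=3: events B2->S, B1->F, B3->F, B4->T, B4->T, B4->F, B5->T; outcomes B1=F, B2=S, B3=F, B4=T, B4=F, B5=T
input #3, h=4, z=6: events B2->E, B1->T, B4->T, B4->T, B4->T, B4->F, B5->T; outcomes B1=T, B2=E, B4=T, B4=F, B5=T
input #4, h=3, z=6: events B2->E, B1->T, B4->T, B4->T, B4->F, B5->T; outcomes B1=T, B2=E, B4=T, B4=F, B5=T
input #5, h=5, z=5: events B2->E, B1->F, B3->T, B4->T, B4->T, B4->F, B5->F, B6->T; outcomes B1=F, B2=E, B3=T, B4=T, B4=F, B5=F, B6=T
input #6, h=3, z=3: events B2->S, B1->F, B3->T, B4->T, B4->T, B4->F, B5->T; outcomes B1=F, B2=S, B3=T, B4=T, B4=F, B5=T
input #7, h=5, z=7: events B2->E, B1->F, B3->T, B4->T, B4->T, B4->F, B5->F, B6->T; outcomes B1=F, B2=E, B3=T, B4=T, B4=F, B5=F, B6=T
input #8, h=4, z=7: events B2->E, B1->T, B4->T, B4->T, B4->T, B4->F, B5->T; outcomes B1=T, B2=E, B4=T, B4=F, B5=T
input #9, h=2, z=7: events B2->E, B1->T, B4->T, B4->T, B4->F, B5->T; outcomes B1=T, B2=E, B4=T, B4=F, B5=T
input #10, h=4, z=3: events B2->S, B1->F, B3->F, B4->T, B4->T, B4->F, B5->T; outcomes B1=F, B2=S, B3=F, B4=T, B4=F, B5=T
together the pool reaches 11 outcomes: B1=T, B1=F, B2=S, B2=E, B3=T, B3=F, B4=T, B4=F, B5=T, B5=F, B6=T
size 1 is not enough: best union over all size-1 subsets is 7/11
size 2 is not enough: best union over all size-2 subsets is 10/11
the canonical winner is {1, 2, 3}: size 3, full 11-outcome coverage, earliest index list among size-3 covers

Answer: 3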